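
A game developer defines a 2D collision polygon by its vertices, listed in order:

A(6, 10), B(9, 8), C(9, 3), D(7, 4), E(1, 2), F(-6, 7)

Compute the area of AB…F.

72.5

Σ = (-42) + (-45) + (15) + (10) + (19) + (-102) = -145
Area = |Σ|/2 = 72.5.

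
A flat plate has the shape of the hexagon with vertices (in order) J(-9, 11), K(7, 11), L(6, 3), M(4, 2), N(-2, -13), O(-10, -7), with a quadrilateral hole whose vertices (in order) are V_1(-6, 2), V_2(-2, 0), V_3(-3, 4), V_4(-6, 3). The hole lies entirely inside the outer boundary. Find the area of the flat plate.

Outer boundary:
Σ = (-176) + (-45) + (0) + (-48) + (-116) + (-173) = -558
Area = |Σ|/2 = 279.
Hole:
V_1→V_2: (-6)(0) − (-2)(2) = 4
V_2→V_3: (-2)(4) − (-3)(0) = -8
V_3→V_4: (-3)(3) − (-6)(4) = 15
V_4→V_1: (-6)(2) − (-6)(3) = 6
Σ = 17
Area = |Σ|/2 = 8.5.
Net area = 279 − 8.5 = 270.5.

270.5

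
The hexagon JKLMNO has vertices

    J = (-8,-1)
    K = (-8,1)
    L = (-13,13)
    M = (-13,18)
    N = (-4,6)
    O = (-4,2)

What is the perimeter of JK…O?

|JK| = √((0)² + (2)²) = √4 = 2
|KL| = √((-5)² + (12)²) = √169 = 13
|LM| = √((0)² + (5)²) = √25 = 5
|MN| = √((9)² + (-12)²) = √225 = 15
|NO| = √((0)² + (-4)²) = √16 = 4
|OJ| = √((-4)² + (-3)²) = √25 = 5
Perimeter = 2 + 13 + 5 + 15 + 4 + 5 = 44.

44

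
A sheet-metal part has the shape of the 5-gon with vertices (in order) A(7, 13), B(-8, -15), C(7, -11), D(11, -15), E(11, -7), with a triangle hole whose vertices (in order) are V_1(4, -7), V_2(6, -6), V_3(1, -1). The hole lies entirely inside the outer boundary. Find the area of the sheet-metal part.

236.5

Outer boundary:
Apply the shoelace formula: 2A = Σ (x_i·y_{i+1} − x_{i+1}·y_i), indices taken mod 5.
Σ = (-1) + (193) + (16) + (88) + (192) = 488
Area = |Σ|/2 = 244.
Hole:
Cross-terms: 18, 0, -3  ⇒  Σ = 15
Area = |Σ|/2 = 7.5.
Net area = 244 − 7.5 = 236.5.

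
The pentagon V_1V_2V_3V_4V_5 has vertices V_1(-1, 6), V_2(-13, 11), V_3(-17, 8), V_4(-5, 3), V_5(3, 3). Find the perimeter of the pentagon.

44

|V_1V_2| = √((-12)² + (5)²) = √169 = 13
|V_2V_3| = √((-4)² + (-3)²) = √25 = 5
|V_3V_4| = √((12)² + (-5)²) = √169 = 13
|V_4V_5| = √((8)² + (0)²) = √64 = 8
|V_5V_1| = √((-4)² + (3)²) = √25 = 5
Perimeter = 13 + 5 + 13 + 8 + 5 = 44.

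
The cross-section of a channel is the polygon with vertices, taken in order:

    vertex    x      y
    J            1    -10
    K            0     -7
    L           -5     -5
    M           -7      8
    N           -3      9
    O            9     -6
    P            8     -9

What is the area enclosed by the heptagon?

Apply the surveyor's formula: 2A = Σ (x_i·y_{i+1} − x_{i+1}·y_i), indices taken mod 7.
Σ = (-7) + (-35) + (-75) + (-39) + (-63) + (-33) + (-71) = -323
Area = |Σ|/2 = 161.5.

161.5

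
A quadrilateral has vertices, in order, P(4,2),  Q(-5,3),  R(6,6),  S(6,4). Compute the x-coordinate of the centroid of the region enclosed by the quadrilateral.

127/63

Apply the shoelace (surveyor's) formula. First the cross-terms c_i = x_i·y_{i+1} − x_{i+1}·y_i:
  22, -48, -12, -4  ⇒  2A = -42, A = -21.
Then Σ (x_i + x_{i+1})·c_i = -254, so x̄ = -254 / (6·(-21)) = 127/63.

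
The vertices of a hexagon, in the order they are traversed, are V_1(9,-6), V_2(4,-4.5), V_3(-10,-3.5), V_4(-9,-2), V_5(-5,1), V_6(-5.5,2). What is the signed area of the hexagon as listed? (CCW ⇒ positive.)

-47.75

V_1→V_2: (9)(-4.5) − (4)(-6) = -16.5
V_2→V_3: (4)(-3.5) − (-10)(-4.5) = -59
V_3→V_4: (-10)(-2) − (-9)(-3.5) = -11.5
V_4→V_5: (-9)(1) − (-5)(-2) = -19
V_5→V_6: (-5)(2) − (-5.5)(1) = -4.5
V_6→V_1: (-5.5)(-6) − (9)(2) = 15
Σ = -95.5
Signed area = Σ/2 = -47.75 (negative ⇒ clockwise traversal).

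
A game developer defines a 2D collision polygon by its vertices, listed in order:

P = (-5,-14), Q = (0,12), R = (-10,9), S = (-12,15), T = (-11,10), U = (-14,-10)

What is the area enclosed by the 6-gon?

229.5

Apply the shoelace (surveyor's) formula: 2A = Σ (x_i·y_{i+1} − x_{i+1}·y_i), indices taken mod 6.
Cross-terms: -60, 120, -42, 45, 250, 146  ⇒  Σ = 459
Area = |Σ|/2 = 229.5.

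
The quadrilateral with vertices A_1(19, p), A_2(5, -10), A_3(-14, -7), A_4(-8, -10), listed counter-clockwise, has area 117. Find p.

Write out the shoelace sum; only the two edges meeting at A_1 involve p:
2·Area = [((-8)·p − 19·(-10)) + (19·(-10) − 5·p)] + -91
       = -13·p + -91 = 234
⇒ p = -25.

-25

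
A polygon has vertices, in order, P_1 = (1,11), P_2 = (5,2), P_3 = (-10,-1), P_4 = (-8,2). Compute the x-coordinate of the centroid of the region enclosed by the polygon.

Apply the shoelace formula. First the cross-terms c_i = x_i·y_{i+1} − x_{i+1}·y_i:
  -53, 15, -28, -90  ⇒  2A = -156, A = -78.
Then Σ (x_i + x_{i+1})·c_i = 741, so x̄ = 741 / (6·(-78)) = -19/12.

-19/12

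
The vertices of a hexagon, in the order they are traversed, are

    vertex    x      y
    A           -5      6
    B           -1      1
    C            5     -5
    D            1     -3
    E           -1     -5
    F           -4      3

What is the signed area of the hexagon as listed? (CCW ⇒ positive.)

Apply the surveyor's formula: 2A = Σ (x_i·y_{i+1} − x_{i+1}·y_i), indices taken mod 6.
Σ = (1) + (0) + (-10) + (-8) + (-23) + (-9) = -49
Signed area = Σ/2 = -24.5 (negative ⇒ clockwise traversal).

-24.5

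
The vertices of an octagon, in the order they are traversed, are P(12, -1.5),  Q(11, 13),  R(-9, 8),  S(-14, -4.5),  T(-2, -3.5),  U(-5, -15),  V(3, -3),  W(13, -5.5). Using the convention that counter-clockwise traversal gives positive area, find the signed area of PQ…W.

Cross-terms: 172.5, 205, 152.5, 40, 12.5, 60, 22.5, 46.5  ⇒  Σ = 711.5
Signed area = Σ/2 = 355.75 (positive ⇒ counter-clockwise traversal).

355.75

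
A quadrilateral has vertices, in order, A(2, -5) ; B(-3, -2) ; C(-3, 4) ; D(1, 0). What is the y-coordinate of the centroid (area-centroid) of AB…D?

Apply the surveyor's formula. First the cross-terms c_i = x_i·y_{i+1} − x_{i+1}·y_i:
  -19, -18, -4, -5  ⇒  2A = -46, A = -23.
Then Σ (y_i + y_{i+1})·c_i = 106, so ȳ = 106 / (6·(-23)) = -53/69.

-53/69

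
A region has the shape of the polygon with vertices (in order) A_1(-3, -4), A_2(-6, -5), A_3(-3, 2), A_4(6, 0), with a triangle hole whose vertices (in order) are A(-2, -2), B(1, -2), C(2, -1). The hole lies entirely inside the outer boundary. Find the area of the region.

Outer boundary:
Apply Gauss's area formula: 2A = Σ (x_i·y_{i+1} − x_{i+1}·y_i), indices taken mod 4.
Σ = (-9) + (-27) + (-12) + (-24) = -72
Area = |Σ|/2 = 36.
Hole:
Apply the surveyor's formula: 2A = Σ (x_i·y_{i+1} − x_{i+1}·y_i), indices taken mod 3.
Σ = (6) + (3) + (-6) = 3
Area = |Σ|/2 = 1.5.
Net area = 36 − 1.5 = 34.5.

34.5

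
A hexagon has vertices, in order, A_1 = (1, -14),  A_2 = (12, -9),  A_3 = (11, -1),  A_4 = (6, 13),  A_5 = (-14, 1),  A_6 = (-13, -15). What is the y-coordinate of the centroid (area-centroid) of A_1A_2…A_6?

Apply the surveyor's formula. First the cross-terms c_i = x_i·y_{i+1} − x_{i+1}·y_i:
  159, 87, 149, 188, 223, 197  ⇒  2A = 1003, A = 501.5.
Then Σ (y_i + y_{i+1})·c_i = -8942, so ȳ = -8942 / (6·501.5) = -526/177.

-526/177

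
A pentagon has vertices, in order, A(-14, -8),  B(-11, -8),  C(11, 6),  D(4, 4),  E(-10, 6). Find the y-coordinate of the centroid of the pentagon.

2/21

Apply the shoelace (surveyor's) formula. First the cross-terms c_i = x_i·y_{i+1} − x_{i+1}·y_i:
  24, 22, 20, 64, 164  ⇒  2A = 294, A = 147.
Then Σ (y_i + y_{i+1})·c_i = 84, so ȳ = 84 / (6·147) = 2/21.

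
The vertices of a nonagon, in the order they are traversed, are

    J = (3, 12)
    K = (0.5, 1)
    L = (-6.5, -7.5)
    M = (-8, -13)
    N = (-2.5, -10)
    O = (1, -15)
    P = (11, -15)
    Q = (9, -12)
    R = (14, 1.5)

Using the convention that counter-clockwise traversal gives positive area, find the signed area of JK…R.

Apply the surveyor's formula: 2A = Σ (x_i·y_{i+1} − x_{i+1}·y_i), indices taken mod 9.
Cross-terms: -3, 2.75, 24.5, 47.5, 47.5, 150, 3, 181.5, 163.5  ⇒  Σ = 617.25
Signed area = Σ/2 = 308.625 (positive ⇒ counter-clockwise traversal).

308.625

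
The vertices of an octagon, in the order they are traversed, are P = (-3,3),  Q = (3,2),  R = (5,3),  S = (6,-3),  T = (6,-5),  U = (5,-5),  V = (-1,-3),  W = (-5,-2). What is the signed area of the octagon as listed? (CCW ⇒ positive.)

Cross-terms: -15, -1, -33, -12, -5, -20, -13, -21  ⇒  Σ = -120
Signed area = Σ/2 = -60 (negative ⇒ clockwise traversal).

-60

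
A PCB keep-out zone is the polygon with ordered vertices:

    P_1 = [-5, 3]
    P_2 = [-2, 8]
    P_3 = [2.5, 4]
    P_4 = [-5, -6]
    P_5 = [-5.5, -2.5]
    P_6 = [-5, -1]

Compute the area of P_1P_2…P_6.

Apply Gauss's area formula: 2A = Σ (x_i·y_{i+1} − x_{i+1}·y_i), indices taken mod 6.
Σ = (-34) + (-28) + (5) + (-20.5) + (-7) + (-20) = -104.5
Area = |Σ|/2 = 52.25.

52.25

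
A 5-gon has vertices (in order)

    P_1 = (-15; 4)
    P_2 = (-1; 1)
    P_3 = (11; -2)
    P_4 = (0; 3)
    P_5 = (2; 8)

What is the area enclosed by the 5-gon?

67.5

Apply the shoelace formula: 2A = Σ (x_i·y_{i+1} − x_{i+1}·y_i), indices taken mod 5.
Σ = (-11) + (-9) + (33) + (-6) + (128) = 135
Area = |Σ|/2 = 67.5.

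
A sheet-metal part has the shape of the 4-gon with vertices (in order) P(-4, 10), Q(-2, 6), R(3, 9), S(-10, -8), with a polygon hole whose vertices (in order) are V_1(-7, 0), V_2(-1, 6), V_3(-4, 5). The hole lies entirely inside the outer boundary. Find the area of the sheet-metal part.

Outer boundary:
Apply the shoelace formula: 2A = Σ (x_i·y_{i+1} − x_{i+1}·y_i), indices taken mod 4.
Σ = (-4) + (-36) + (66) + (-132) = -106
Area = |Σ|/2 = 53.
Hole:
Apply Gauss's area formula: 2A = Σ (x_i·y_{i+1} − x_{i+1}·y_i), indices taken mod 3.
V_1→V_2: (-7)(6) − (-1)(0) = -42
V_2→V_3: (-1)(5) − (-4)(6) = 19
V_3→V_1: (-4)(0) − (-7)(5) = 35
Σ = 12
Area = |Σ|/2 = 6.
Net area = 53 − 6 = 47.

47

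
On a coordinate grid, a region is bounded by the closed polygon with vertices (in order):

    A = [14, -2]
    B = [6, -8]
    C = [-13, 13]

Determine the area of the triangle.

Apply the shoelace formula: 2A = Σ (x_i·y_{i+1} − x_{i+1}·y_i), indices taken mod 3.
Cross-terms: -100, -26, -156  ⇒  Σ = -282
Area = |Σ|/2 = 141.

141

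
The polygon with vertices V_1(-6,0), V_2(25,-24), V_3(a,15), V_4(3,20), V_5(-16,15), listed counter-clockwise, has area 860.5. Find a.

18

The doubled signed area Σ (x_i y_{i+1} − x_{i+1} y_i) is linear in a.
With a=0 it equals 929; the coefficient of a is 44 (from the two edges through V_3).
So 44·a + 929 = 2·860.5 = 1721 ⇒ a = 18.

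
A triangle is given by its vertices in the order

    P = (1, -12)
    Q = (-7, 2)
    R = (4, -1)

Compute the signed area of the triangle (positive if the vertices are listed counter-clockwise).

-65

P→Q: (1)(2) − (-7)(-12) = -82
Q→R: (-7)(-1) − (4)(2) = -1
R→P: (4)(-12) − (1)(-1) = -47
Σ = -130
Signed area = Σ/2 = -65 (negative ⇒ clockwise traversal).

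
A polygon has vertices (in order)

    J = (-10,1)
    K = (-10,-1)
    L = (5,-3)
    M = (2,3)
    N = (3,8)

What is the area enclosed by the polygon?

Apply the shoelace formula: 2A = Σ (x_i·y_{i+1} − x_{i+1}·y_i), indices taken mod 5.
Cross-terms: 20, 35, 21, 7, 83  ⇒  Σ = 166
Area = |Σ|/2 = 83.

83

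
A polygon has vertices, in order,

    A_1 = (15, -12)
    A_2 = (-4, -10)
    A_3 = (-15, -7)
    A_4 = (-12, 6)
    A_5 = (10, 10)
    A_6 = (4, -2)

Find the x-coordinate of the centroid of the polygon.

Apply the shoelace (surveyor's) formula. First the cross-terms c_i = x_i·y_{i+1} − x_{i+1}·y_i:
  -198, -122, -174, -180, -60, -18  ⇒  2A = -752, A = -376.
Then Σ (x_i + x_{i+1})·c_i = 4016, so x̄ = 4016 / (6·(-376)) = -251/141.

-251/141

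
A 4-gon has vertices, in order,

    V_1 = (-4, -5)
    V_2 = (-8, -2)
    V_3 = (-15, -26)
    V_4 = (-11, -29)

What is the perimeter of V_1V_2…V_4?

60

|V_1V_2| = √((-4)² + (3)²) = √25 = 5
|V_2V_3| = √((-7)² + (-24)²) = √625 = 25
|V_3V_4| = √((4)² + (-3)²) = √25 = 5
|V_4V_1| = √((7)² + (24)²) = √625 = 25
Perimeter = 5 + 25 + 5 + 25 = 60.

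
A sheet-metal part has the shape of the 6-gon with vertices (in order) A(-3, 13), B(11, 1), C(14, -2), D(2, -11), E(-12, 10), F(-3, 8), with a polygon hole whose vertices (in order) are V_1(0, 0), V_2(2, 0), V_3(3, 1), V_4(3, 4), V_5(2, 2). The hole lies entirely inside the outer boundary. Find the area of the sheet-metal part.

Outer boundary:
Apply the shoelace formula: 2A = Σ (x_i·y_{i+1} − x_{i+1}·y_i), indices taken mod 6.
Σ = (-146) + (-36) + (-150) + (-112) + (-66) + (-15) = -525
Area = |Σ|/2 = 262.5.
Hole:
Apply the shoelace (surveyor's) formula: 2A = Σ (x_i·y_{i+1} − x_{i+1}·y_i), indices taken mod 5.
Σ = (0) + (2) + (9) + (-2) + (0) = 9
Area = |Σ|/2 = 4.5.
Net area = 262.5 − 4.5 = 258.

258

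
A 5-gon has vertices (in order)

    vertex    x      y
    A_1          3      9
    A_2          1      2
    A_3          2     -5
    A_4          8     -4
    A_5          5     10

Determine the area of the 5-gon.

Apply the shoelace formula: 2A = Σ (x_i·y_{i+1} − x_{i+1}·y_i), indices taken mod 5.
Cross-terms: -3, -9, 32, 100, 15  ⇒  Σ = 135
Area = |Σ|/2 = 67.5.

67.5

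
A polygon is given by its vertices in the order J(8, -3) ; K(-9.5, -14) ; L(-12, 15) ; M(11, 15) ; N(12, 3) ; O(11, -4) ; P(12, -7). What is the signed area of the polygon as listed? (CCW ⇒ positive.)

J→K: (8)(-14) − (-9.5)(-3) = -140.5
K→L: (-9.5)(15) − (-12)(-14) = -310.5
L→M: (-12)(15) − (11)(15) = -345
M→N: (11)(3) − (12)(15) = -147
N→O: (12)(-4) − (11)(3) = -81
O→P: (11)(-7) − (12)(-4) = -29
P→J: (12)(-3) − (8)(-7) = 20
Σ = -1033
Signed area = Σ/2 = -516.5 (negative ⇒ clockwise traversal).

-516.5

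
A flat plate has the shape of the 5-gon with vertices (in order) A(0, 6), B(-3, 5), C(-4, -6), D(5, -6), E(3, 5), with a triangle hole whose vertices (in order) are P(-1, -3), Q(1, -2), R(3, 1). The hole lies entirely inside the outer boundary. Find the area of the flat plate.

Outer boundary:
Apply the shoelace formula: 2A = Σ (x_i·y_{i+1} − x_{i+1}·y_i), indices taken mod 5.
Σ = (18) + (38) + (54) + (43) + (18) = 171
Area = |Σ|/2 = 85.5.
Hole:
Cross-terms: 5, 7, -8  ⇒  Σ = 4
Area = |Σ|/2 = 2.
Net area = 85.5 − 2 = 83.5.

83.5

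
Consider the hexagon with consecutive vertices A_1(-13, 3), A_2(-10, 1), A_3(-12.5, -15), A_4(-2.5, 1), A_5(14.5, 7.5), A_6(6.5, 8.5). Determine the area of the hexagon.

Σ = (17) + (162.5) + (-50) + (-33.25) + (74.5) + (130) = 300.75
Area = |Σ|/2 = 150.375.

150.375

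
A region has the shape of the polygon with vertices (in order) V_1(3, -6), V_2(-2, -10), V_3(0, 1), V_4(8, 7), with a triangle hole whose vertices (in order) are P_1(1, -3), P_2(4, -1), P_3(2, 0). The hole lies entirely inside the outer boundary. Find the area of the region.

57

Outer boundary:
Apply Gauss's area formula: 2A = Σ (x_i·y_{i+1} − x_{i+1}·y_i), indices taken mod 4.
V_1→V_2: (3)(-10) − (-2)(-6) = -42
V_2→V_3: (-2)(1) − (0)(-10) = -2
V_3→V_4: (0)(7) − (8)(1) = -8
V_4→V_1: (8)(-6) − (3)(7) = -69
Σ = -121
Area = |Σ|/2 = 60.5.
Hole:
Apply the shoelace formula: 2A = Σ (x_i·y_{i+1} − x_{i+1}·y_i), indices taken mod 3.
Cross-terms: 11, 2, -6  ⇒  Σ = 7
Area = |Σ|/2 = 3.5.
Net area = 60.5 − 3.5 = 57.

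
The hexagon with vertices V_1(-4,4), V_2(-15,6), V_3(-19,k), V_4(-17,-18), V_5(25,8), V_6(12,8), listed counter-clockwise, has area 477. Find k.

The doubled signed area Σ (x_i y_{i+1} − x_{i+1} y_i) is linear in k.
With k=0 it equals 990; the coefficient of k is 2 (from the two edges through V_3).
So 2·k + 990 = 2·477 = 954 ⇒ k = -18.

-18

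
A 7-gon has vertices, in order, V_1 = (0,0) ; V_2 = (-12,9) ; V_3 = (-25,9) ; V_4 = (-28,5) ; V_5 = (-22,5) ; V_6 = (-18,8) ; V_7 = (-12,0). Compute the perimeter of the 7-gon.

66

|V_1V_2| = √((-12)² + (9)²) = √225 = 15
|V_2V_3| = √((-13)² + (0)²) = √169 = 13
|V_3V_4| = √((-3)² + (-4)²) = √25 = 5
|V_4V_5| = √((6)² + (0)²) = √36 = 6
|V_5V_6| = √((4)² + (3)²) = √25 = 5
|V_6V_7| = √((6)² + (-8)²) = √100 = 10
|V_7V_1| = √((12)² + (0)²) = √144 = 12
Perimeter = 15 + 13 + 5 + 6 + 5 + 10 + 12 = 66.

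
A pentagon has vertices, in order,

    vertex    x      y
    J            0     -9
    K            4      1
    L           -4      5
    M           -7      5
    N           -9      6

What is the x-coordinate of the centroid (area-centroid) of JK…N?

Apply the shoelace (surveyor's) formula. First the cross-terms c_i = x_i·y_{i+1} − x_{i+1}·y_i:
  36, 24, 15, 3, 81  ⇒  2A = 159, A = 79.5.
Then Σ (x_i + x_{i+1})·c_i = -798, so x̄ = -798 / (6·79.5) = -266/159.

-266/159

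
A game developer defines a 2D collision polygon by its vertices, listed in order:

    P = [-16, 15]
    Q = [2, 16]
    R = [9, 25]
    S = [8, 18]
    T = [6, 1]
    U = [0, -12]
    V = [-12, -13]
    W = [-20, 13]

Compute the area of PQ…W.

Σ = (-286) + (-94) + (-38) + (-100) + (-72) + (-144) + (-416) + (-92) = -1242
Area = |Σ|/2 = 621.

621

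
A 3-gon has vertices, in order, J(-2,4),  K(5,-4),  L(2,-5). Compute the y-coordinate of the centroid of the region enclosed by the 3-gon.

Apply Gauss's area formula. First the cross-terms c_i = x_i·y_{i+1} − x_{i+1}·y_i:
  -12, -17, -2  ⇒  2A = -31, A = -15.5.
Then Σ (y_i + y_{i+1})·c_i = 155, so ȳ = 155 / (6·(-15.5)) = -5/3.

-5/3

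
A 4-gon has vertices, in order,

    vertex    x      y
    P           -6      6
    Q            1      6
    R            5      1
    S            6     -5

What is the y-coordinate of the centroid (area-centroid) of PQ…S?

Apply the shoelace (surveyor's) formula. First the cross-terms c_i = x_i·y_{i+1} − x_{i+1}·y_i:
  -42, -29, -31, 6  ⇒  2A = -96, A = -48.
Then Σ (y_i + y_{i+1})·c_i = -577, so ȳ = -577 / (6·(-48)) = 577/288.

577/288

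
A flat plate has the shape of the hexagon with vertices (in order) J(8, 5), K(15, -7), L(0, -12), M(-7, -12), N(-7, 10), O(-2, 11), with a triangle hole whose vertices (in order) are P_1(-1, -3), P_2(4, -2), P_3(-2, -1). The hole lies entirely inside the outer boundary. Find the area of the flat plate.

Outer boundary:
Apply the shoelace (surveyor's) formula: 2A = Σ (x_i·y_{i+1} − x_{i+1}·y_i), indices taken mod 6.
Σ = (-131) + (-180) + (-84) + (-154) + (-57) + (-98) = -704
Area = |Σ|/2 = 352.
Hole:
Σ = (14) + (-8) + (5) = 11
Area = |Σ|/2 = 5.5.
Net area = 352 − 5.5 = 346.5.

346.5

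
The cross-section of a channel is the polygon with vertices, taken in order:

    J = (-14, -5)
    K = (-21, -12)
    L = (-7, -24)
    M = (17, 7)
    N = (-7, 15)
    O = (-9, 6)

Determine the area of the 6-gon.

684

Cross-terms: 63, 420, 359, 304, 93, 129  ⇒  Σ = 1368
Area = |Σ|/2 = 684.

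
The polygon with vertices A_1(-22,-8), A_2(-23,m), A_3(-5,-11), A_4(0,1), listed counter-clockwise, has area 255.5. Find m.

The doubled signed area Σ (x_i y_{i+1} − x_{i+1} y_i) is linear in m.
With m=0 it equals 86; the coefficient of m is -17 (from the two edges through A_2).
So -17·m + 86 = 2·255.5 = 511 ⇒ m = -25.

-25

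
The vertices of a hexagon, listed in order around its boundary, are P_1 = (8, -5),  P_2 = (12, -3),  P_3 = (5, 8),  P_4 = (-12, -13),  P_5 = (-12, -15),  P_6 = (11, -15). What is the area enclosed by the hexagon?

306

Cross-terms: 36, 111, 31, 24, 345, 65  ⇒  Σ = 612
Area = |Σ|/2 = 306.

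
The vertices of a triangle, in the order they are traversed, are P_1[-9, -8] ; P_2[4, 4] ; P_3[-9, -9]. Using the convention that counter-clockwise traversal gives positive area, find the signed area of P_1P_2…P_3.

P_1→P_2: (-9)(4) − (4)(-8) = -4
P_2→P_3: (4)(-9) − (-9)(4) = 0
P_3→P_1: (-9)(-8) − (-9)(-9) = -9
Σ = -13
Signed area = Σ/2 = -6.5 (negative ⇒ clockwise traversal).

-6.5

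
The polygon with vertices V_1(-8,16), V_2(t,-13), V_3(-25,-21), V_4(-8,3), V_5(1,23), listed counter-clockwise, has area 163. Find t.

-21

Write out the shoelace sum; only the two edges meeting at V_2 involve t:
2·Area = [((-8)·(-13) − t·16) + (t·(-21) − (-25)·(-13))] + -230
       = -37·t + -451 = 326
⇒ t = -21.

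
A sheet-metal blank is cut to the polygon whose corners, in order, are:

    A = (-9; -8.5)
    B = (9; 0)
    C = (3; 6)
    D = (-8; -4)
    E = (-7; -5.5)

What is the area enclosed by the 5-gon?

Apply the shoelace formula: 2A = Σ (x_i·y_{i+1} − x_{i+1}·y_i), indices taken mod 5.
Cross-terms: 76.5, 54, 36, 16, 10  ⇒  Σ = 192.5
Area = |Σ|/2 = 96.25.

96.25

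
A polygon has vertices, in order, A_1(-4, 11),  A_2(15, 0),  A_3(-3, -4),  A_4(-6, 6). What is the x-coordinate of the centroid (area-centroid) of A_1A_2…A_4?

193/103

Apply the surveyor's formula. First the cross-terms c_i = x_i·y_{i+1} − x_{i+1}·y_i:
  -165, -60, -42, -42  ⇒  2A = -309, A = -154.5.
Then Σ (x_i + x_{i+1})·c_i = -1737, so x̄ = -1737 / (6·(-154.5)) = 193/103.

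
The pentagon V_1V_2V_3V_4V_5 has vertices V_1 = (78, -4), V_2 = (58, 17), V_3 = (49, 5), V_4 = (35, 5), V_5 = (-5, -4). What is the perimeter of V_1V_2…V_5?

|V_1V_2| = √((-20)² + (21)²) = √841 = 29
|V_2V_3| = √((-9)² + (-12)²) = √225 = 15
|V_3V_4| = √((-14)² + (0)²) = √196 = 14
|V_4V_5| = √((-40)² + (-9)²) = √1681 = 41
|V_5V_1| = √((83)² + (0)²) = √6889 = 83
Perimeter = 29 + 15 + 14 + 41 + 83 = 182.

182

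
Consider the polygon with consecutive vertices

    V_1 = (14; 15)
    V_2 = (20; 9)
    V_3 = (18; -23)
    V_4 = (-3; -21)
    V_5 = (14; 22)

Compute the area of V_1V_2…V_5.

Apply Gauss's area formula: 2A = Σ (x_i·y_{i+1} − x_{i+1}·y_i), indices taken mod 5.
Σ = (-174) + (-622) + (-447) + (228) + (-98) = -1113
Area = |Σ|/2 = 556.5.

556.5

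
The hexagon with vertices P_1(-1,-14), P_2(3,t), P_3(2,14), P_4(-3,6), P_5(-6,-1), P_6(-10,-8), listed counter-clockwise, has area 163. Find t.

The doubled signed area Σ (x_i y_{i+1} − x_{i+1} y_i) is linear in t.
With t=0 it equals 347; the coefficient of t is -3 (from the two edges through P_2).
So -3·t + 347 = 2·163 = 326 ⇒ t = 7.

7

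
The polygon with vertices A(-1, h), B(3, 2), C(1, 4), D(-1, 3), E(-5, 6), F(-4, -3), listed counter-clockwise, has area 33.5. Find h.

The doubled signed area Σ (x_i y_{i+1} − x_{i+1} y_i) is linear in h.
With h=0 it equals 60; the coefficient of h is -7 (from the two edges through A).
So -7·h + 60 = 2·33.5 = 67 ⇒ h = -1.

-1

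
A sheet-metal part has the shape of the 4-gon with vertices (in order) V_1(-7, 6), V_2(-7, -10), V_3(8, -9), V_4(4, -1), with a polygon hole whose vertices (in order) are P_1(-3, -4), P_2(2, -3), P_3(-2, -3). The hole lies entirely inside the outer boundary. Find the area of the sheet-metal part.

148

Outer boundary:
Apply the shoelace formula: 2A = Σ (x_i·y_{i+1} − x_{i+1}·y_i), indices taken mod 4.
Σ = (112) + (143) + (28) + (17) = 300
Area = |Σ|/2 = 150.
Hole:
Σ = (17) + (-12) + (-1) = 4
Area = |Σ|/2 = 2.
Net area = 150 − 2 = 148.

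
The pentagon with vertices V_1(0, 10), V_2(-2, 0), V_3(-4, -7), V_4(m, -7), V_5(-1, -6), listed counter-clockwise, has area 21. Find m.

Write out the shoelace sum; only the two edges meeting at V_4 involve m:
2·Area = [((-4)·(-7) − m·(-7)) + (m·(-6) − (-1)·(-7))] + 24
       = 1·m + 45 = 42
⇒ m = -3.

-3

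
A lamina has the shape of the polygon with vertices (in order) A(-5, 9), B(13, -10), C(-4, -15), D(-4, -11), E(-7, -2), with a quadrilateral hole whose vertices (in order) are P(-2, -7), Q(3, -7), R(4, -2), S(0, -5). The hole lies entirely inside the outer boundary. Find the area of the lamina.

Outer boundary:
Apply the shoelace formula: 2A = Σ (x_i·y_{i+1} − x_{i+1}·y_i), indices taken mod 5.
Σ = (-67) + (-235) + (-16) + (-69) + (-73) = -460
Area = |Σ|/2 = 230.
Hole:
Apply the surveyor's formula: 2A = Σ (x_i·y_{i+1} − x_{i+1}·y_i), indices taken mod 4.
Σ = (35) + (22) + (-20) + (-10) = 27
Area = |Σ|/2 = 13.5.
Net area = 230 − 13.5 = 216.5.

216.5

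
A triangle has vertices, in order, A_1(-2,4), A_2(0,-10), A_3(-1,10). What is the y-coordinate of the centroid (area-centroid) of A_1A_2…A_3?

4/3

Apply the shoelace (surveyor's) formula. First the cross-terms c_i = x_i·y_{i+1} − x_{i+1}·y_i:
  20, -10, 16  ⇒  2A = 26, A = 13.
Then Σ (y_i + y_{i+1})·c_i = 104, so ȳ = 104 / (6·13) = 4/3.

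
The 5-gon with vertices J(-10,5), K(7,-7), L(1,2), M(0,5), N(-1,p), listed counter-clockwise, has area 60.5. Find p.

6

Write out the shoelace sum; only the two edges meeting at N involve p:
2·Area = [(0·p − (-1)·5) + ((-1)·5 − (-10)·p)] + 61
       = 10·p + 61 = 121
⇒ p = 6.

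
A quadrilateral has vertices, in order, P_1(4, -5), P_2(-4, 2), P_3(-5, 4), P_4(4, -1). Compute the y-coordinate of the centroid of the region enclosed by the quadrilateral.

Apply the surveyor's formula. First the cross-terms c_i = x_i·y_{i+1} − x_{i+1}·y_i:
  -12, -6, -11, -16  ⇒  2A = -45, A = -22.5.
Then Σ (y_i + y_{i+1})·c_i = 63, so ȳ = 63 / (6·(-22.5)) = -7/15.

-7/15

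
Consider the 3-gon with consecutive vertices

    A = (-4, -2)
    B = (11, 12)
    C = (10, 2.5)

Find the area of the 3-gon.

Apply the surveyor's formula: 2A = Σ (x_i·y_{i+1} − x_{i+1}·y_i), indices taken mod 3.
A→B: (-4)(12) − (11)(-2) = -26
B→C: (11)(2.5) − (10)(12) = -92.5
C→A: (10)(-2) − (-4)(2.5) = -10
Σ = -128.5
Area = |Σ|/2 = 64.25.

64.25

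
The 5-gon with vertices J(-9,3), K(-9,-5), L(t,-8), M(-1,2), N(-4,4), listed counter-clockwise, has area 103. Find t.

6

Write out the shoelace sum; only the two edges meeting at L involve t:
2·Area = [((-9)·(-8) − t·(-5)) + (t·2 − (-1)·(-8))] + 100
       = 7·t + 164 = 206
⇒ t = 6.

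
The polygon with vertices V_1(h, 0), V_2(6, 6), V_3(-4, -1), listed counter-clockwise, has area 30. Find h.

The doubled signed area Σ (x_i y_{i+1} − x_{i+1} y_i) is linear in h.
With h=0 it equals 18; the coefficient of h is 7 (from the two edges through V_1).
So 7·h + 18 = 2·30 = 60 ⇒ h = 6.

6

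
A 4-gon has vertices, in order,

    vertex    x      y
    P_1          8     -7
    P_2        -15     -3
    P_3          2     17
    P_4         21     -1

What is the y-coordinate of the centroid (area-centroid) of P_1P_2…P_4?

Apply the shoelace formula. First the cross-terms c_i = x_i·y_{i+1} − x_{i+1}·y_i:
  -129, -249, -359, -139  ⇒  2A = -876, A = -438.
Then Σ (y_i + y_{i+1})·c_i = -6828, so ȳ = -6828 / (6·(-438)) = 569/219.

569/219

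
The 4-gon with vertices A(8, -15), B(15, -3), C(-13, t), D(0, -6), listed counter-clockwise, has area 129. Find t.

-2

Write out the shoelace sum; only the two edges meeting at C involve t:
2·Area = [(15·t − (-13)·(-3)) + ((-13)·(-6) − 0·t)] + 249
       = 15·t + 288 = 258
⇒ t = -2.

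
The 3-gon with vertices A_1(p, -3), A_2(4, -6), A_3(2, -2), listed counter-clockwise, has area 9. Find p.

-2

The doubled signed area Σ (x_i y_{i+1} − x_{i+1} y_i) is linear in p.
With p=0 it equals 10; the coefficient of p is -4 (from the two edges through A_1).
So -4·p + 10 = 2·9 = 18 ⇒ p = -2.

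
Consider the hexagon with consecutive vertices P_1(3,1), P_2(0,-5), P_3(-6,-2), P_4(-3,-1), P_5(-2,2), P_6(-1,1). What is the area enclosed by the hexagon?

Cross-terms: -15, -30, 0, -8, 0, -4  ⇒  Σ = -57
Area = |Σ|/2 = 28.5.

28.5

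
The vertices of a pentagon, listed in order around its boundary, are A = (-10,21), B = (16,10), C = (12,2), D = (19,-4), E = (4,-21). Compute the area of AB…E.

559.5

Apply the shoelace (surveyor's) formula: 2A = Σ (x_i·y_{i+1} − x_{i+1}·y_i), indices taken mod 5.
Σ = (-436) + (-88) + (-86) + (-383) + (-126) = -1119
Area = |Σ|/2 = 559.5.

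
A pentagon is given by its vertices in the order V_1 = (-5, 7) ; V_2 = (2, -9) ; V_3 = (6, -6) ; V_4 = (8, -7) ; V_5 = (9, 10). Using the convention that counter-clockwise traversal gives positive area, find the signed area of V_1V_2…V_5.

Apply the shoelace (surveyor's) formula: 2A = Σ (x_i·y_{i+1} − x_{i+1}·y_i), indices taken mod 5.
Σ = (31) + (42) + (6) + (143) + (113) = 335
Signed area = Σ/2 = 167.5 (positive ⇒ counter-clockwise traversal).

167.5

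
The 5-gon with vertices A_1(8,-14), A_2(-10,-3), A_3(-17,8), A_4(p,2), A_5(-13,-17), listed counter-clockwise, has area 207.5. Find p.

-16

Write out the shoelace sum; only the two edges meeting at A_4 involve p:
2·Area = [((-17)·2 − p·8) + (p·(-17) − (-13)·2)] + 23
       = -25·p + 15 = 415
⇒ p = -16.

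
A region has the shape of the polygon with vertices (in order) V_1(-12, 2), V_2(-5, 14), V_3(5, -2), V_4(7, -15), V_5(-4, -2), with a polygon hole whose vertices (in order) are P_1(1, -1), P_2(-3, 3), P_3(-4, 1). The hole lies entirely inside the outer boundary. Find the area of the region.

186.5

Outer boundary:
Σ = (-158) + (-60) + (-61) + (-74) + (-32) = -385
Area = |Σ|/2 = 192.5.
Hole:
Apply the surveyor's formula: 2A = Σ (x_i·y_{i+1} − x_{i+1}·y_i), indices taken mod 3.
P_1→P_2: (1)(3) − (-3)(-1) = 0
P_2→P_3: (-3)(1) − (-4)(3) = 9
P_3→P_1: (-4)(-1) − (1)(1) = 3
Σ = 12
Area = |Σ|/2 = 6.
Net area = 192.5 − 6 = 186.5.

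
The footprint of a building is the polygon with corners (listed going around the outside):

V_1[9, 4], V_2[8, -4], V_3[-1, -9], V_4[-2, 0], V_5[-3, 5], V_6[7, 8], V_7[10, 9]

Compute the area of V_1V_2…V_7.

Σ = (-68) + (-76) + (-18) + (-10) + (-59) + (-17) + (-41) = -289
Area = |Σ|/2 = 144.5.

144.5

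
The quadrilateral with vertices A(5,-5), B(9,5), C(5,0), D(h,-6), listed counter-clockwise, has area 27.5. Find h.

Write out the shoelace sum; only the two edges meeting at D involve h:
2·Area = [(5·(-6) − h·0) + (h·(-5) − 5·(-6))] + 45
       = -5·h + 45 = 55
⇒ h = -2.

-2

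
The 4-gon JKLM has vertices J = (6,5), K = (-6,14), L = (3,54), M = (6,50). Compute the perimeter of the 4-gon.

106

|JK| = √((-12)² + (9)²) = √225 = 15
|KL| = √((9)² + (40)²) = √1681 = 41
|LM| = √((3)² + (-4)²) = √25 = 5
|MJ| = √((0)² + (-45)²) = √2025 = 45
Perimeter = 15 + 41 + 5 + 45 = 106.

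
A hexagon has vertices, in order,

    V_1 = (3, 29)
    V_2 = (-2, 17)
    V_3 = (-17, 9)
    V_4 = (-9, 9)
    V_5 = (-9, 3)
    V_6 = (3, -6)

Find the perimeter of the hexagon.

94

|V_1V_2| = √((-5)² + (-12)²) = √169 = 13
|V_2V_3| = √((-15)² + (-8)²) = √289 = 17
|V_3V_4| = √((8)² + (0)²) = √64 = 8
|V_4V_5| = √((0)² + (-6)²) = √36 = 6
|V_5V_6| = √((12)² + (-9)²) = √225 = 15
|V_6V_1| = √((0)² + (35)²) = √1225 = 35
Perimeter = 13 + 17 + 8 + 6 + 15 + 35 = 94.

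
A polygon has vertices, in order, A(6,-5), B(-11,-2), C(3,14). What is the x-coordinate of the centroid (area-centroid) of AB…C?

-2/3

Apply Gauss's area formula. First the cross-terms c_i = x_i·y_{i+1} − x_{i+1}·y_i:
  -67, -148, -99  ⇒  2A = -314, A = -157.
Then Σ (x_i + x_{i+1})·c_i = 628, so x̄ = 628 / (6·(-157)) = -2/3.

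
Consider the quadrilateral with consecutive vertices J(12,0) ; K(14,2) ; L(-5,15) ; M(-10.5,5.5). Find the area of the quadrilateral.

Apply Gauss's area formula: 2A = Σ (x_i·y_{i+1} − x_{i+1}·y_i), indices taken mod 4.
J→K: (12)(2) − (14)(0) = 24
K→L: (14)(15) − (-5)(2) = 220
L→M: (-5)(5.5) − (-10.5)(15) = 130
M→J: (-10.5)(0) − (12)(5.5) = -66
Σ = 308
Area = |Σ|/2 = 154.

154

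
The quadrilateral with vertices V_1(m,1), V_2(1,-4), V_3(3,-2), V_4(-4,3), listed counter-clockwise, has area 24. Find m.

Write out the shoelace sum; only the two edges meeting at V_1 involve m:
2·Area = [((-4)·1 − m·3) + (m·(-4) − 1·1)] + 11
       = -7·m + 6 = 48
⇒ m = -6.

-6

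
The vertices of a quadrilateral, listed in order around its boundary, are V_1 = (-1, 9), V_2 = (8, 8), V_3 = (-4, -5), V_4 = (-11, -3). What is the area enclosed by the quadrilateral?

Σ = (-80) + (-8) + (-43) + (-102) = -233
Area = |Σ|/2 = 116.5.

116.5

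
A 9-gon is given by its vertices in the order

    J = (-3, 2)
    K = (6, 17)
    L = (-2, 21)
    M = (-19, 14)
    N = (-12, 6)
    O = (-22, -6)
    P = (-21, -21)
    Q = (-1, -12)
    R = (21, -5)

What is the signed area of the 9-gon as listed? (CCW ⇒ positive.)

Cross-terms: -63, 160, 371, 54, 204, 336, 231, 257, 27  ⇒  Σ = 1577
Signed area = Σ/2 = 788.5 (positive ⇒ counter-clockwise traversal).

788.5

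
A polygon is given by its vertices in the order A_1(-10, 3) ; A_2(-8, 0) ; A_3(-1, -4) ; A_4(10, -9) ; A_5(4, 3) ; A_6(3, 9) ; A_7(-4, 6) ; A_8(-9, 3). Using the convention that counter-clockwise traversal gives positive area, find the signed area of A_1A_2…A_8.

148.5

Apply the shoelace formula: 2A = Σ (x_i·y_{i+1} − x_{i+1}·y_i), indices taken mod 8.
Cross-terms: 24, 32, 49, 66, 27, 54, 42, 3  ⇒  Σ = 297
Signed area = Σ/2 = 148.5 (positive ⇒ counter-clockwise traversal).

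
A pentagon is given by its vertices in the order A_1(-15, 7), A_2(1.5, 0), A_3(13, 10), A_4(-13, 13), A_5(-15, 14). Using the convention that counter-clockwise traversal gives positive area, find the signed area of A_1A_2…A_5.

A_1→A_2: (-15)(0) − (1.5)(7) = -10.5
A_2→A_3: (1.5)(10) − (13)(0) = 15
A_3→A_4: (13)(13) − (-13)(10) = 299
A_4→A_5: (-13)(14) − (-15)(13) = 13
A_5→A_1: (-15)(7) − (-15)(14) = 105
Σ = 421.5
Signed area = Σ/2 = 210.75 (positive ⇒ counter-clockwise traversal).

210.75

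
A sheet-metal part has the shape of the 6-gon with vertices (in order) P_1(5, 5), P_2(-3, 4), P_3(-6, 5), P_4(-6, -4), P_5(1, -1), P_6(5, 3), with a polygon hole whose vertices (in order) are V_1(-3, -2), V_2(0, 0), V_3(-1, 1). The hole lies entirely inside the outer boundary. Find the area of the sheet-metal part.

60.5

Outer boundary:
Apply Gauss's area formula: 2A = Σ (x_i·y_{i+1} − x_{i+1}·y_i), indices taken mod 6.
P_1→P_2: (5)(4) − (-3)(5) = 35
P_2→P_3: (-3)(5) − (-6)(4) = 9
P_3→P_4: (-6)(-4) − (-6)(5) = 54
P_4→P_5: (-6)(-1) − (1)(-4) = 10
P_5→P_6: (1)(3) − (5)(-1) = 8
P_6→P_1: (5)(5) − (5)(3) = 10
Σ = 126
Area = |Σ|/2 = 63.
Hole:
Apply the shoelace formula: 2A = Σ (x_i·y_{i+1} − x_{i+1}·y_i), indices taken mod 3.
Σ = (0) + (0) + (5) = 5
Area = |Σ|/2 = 2.5.
Net area = 63 − 2.5 = 60.5.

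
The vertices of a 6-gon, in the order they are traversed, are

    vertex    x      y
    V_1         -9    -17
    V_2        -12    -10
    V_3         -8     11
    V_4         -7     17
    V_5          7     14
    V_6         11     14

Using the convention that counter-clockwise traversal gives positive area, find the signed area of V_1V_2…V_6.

-359.5

Apply the surveyor's formula: 2A = Σ (x_i·y_{i+1} − x_{i+1}·y_i), indices taken mod 6.
Cross-terms: -114, -212, -59, -217, -56, -61  ⇒  Σ = -719
Signed area = Σ/2 = -359.5 (negative ⇒ clockwise traversal).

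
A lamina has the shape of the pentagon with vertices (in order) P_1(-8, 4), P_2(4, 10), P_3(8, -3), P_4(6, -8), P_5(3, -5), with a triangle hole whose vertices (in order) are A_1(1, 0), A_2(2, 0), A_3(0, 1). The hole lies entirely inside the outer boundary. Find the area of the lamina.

133.5

Outer boundary:
Apply the shoelace formula: 2A = Σ (x_i·y_{i+1} − x_{i+1}·y_i), indices taken mod 5.
Σ = (-96) + (-92) + (-46) + (-6) + (-28) = -268
Area = |Σ|/2 = 134.
Hole:
Apply the shoelace formula: 2A = Σ (x_i·y_{i+1} − x_{i+1}·y_i), indices taken mod 3.
Σ = (0) + (2) + (-1) = 1
Area = |Σ|/2 = 0.5.
Net area = 134 − 0.5 = 133.5.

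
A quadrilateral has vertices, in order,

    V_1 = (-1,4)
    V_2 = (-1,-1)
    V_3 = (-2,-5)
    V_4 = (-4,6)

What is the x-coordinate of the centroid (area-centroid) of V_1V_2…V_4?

-223/102

Apply the shoelace formula. First the cross-terms c_i = x_i·y_{i+1} − x_{i+1}·y_i:
  5, 3, -32, -10  ⇒  2A = -34, A = -17.
Then Σ (x_i + x_{i+1})·c_i = 223, so x̄ = 223 / (6·(-17)) = -223/102.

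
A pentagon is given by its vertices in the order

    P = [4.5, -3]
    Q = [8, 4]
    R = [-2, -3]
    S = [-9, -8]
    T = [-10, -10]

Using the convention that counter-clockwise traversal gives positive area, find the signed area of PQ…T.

Σ = (42) + (-16) + (-11) + (10) + (75) = 100
Signed area = Σ/2 = 50 (positive ⇒ counter-clockwise traversal).

50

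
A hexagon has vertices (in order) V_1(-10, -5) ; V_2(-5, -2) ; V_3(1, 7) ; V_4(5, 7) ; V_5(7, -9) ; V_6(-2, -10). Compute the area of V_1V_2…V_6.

Apply the shoelace formula: 2A = Σ (x_i·y_{i+1} − x_{i+1}·y_i), indices taken mod 6.
V_1→V_2: (-10)(-2) − (-5)(-5) = -5
V_2→V_3: (-5)(7) − (1)(-2) = -33
V_3→V_4: (1)(7) − (5)(7) = -28
V_4→V_5: (5)(-9) − (7)(7) = -94
V_5→V_6: (7)(-10) − (-2)(-9) = -88
V_6→V_1: (-2)(-5) − (-10)(-10) = -90
Σ = -338
Area = |Σ|/2 = 169.

169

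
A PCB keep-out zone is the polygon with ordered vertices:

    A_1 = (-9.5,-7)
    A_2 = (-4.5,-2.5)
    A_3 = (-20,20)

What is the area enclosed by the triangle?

Apply the surveyor's formula: 2A = Σ (x_i·y_{i+1} − x_{i+1}·y_i), indices taken mod 3.
Σ = (-7.75) + (-140) + (330) = 182.25
Area = |Σ|/2 = 91.125.

91.125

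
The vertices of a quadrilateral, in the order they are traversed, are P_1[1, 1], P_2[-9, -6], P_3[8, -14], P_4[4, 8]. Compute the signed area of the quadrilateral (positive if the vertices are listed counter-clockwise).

Σ = (3) + (174) + (120) + (-4) = 293
Signed area = Σ/2 = 146.5 (positive ⇒ counter-clockwise traversal).

146.5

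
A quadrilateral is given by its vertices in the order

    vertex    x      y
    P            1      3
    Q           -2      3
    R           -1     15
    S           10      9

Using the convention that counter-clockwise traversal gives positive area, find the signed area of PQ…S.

Σ = (9) + (-27) + (-159) + (21) = -156
Signed area = Σ/2 = -78 (negative ⇒ clockwise traversal).

-78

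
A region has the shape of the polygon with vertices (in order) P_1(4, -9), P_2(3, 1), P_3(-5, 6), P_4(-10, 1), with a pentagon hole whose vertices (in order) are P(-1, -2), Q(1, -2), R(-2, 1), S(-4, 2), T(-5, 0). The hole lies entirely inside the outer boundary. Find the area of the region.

87

Outer boundary:
Apply Gauss's area formula: 2A = Σ (x_i·y_{i+1} − x_{i+1}·y_i), indices taken mod 4.
Cross-terms: 31, 23, 55, 86  ⇒  Σ = 195
Area = |Σ|/2 = 97.5.
Hole:
Apply the shoelace formula: 2A = Σ (x_i·y_{i+1} − x_{i+1}·y_i), indices taken mod 5.
P→Q: (-1)(-2) − (1)(-2) = 4
Q→R: (1)(1) − (-2)(-2) = -3
R→S: (-2)(2) − (-4)(1) = 0
S→T: (-4)(0) − (-5)(2) = 10
T→P: (-5)(-2) − (-1)(0) = 10
Σ = 21
Area = |Σ|/2 = 10.5.
Net area = 97.5 − 10.5 = 87.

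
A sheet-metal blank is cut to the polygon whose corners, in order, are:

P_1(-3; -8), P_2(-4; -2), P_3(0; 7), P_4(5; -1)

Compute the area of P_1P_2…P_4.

Apply the surveyor's formula: 2A = Σ (x_i·y_{i+1} − x_{i+1}·y_i), indices taken mod 4.
P_1→P_2: (-3)(-2) − (-4)(-8) = -26
P_2→P_3: (-4)(7) − (0)(-2) = -28
P_3→P_4: (0)(-1) − (5)(7) = -35
P_4→P_1: (5)(-8) − (-3)(-1) = -43
Σ = -132
Area = |Σ|/2 = 66.

66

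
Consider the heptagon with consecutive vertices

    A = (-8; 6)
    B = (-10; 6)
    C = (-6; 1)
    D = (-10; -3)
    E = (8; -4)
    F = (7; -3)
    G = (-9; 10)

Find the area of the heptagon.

101.5

Apply the surveyor's formula: 2A = Σ (x_i·y_{i+1} − x_{i+1}·y_i), indices taken mod 7.
Cross-terms: 12, 26, 28, 64, 4, 43, 26  ⇒  Σ = 203
Area = |Σ|/2 = 101.5.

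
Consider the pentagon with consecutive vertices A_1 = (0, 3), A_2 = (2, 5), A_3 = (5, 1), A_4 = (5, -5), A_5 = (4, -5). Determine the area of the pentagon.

26

Apply the shoelace (surveyor's) formula: 2A = Σ (x_i·y_{i+1} − x_{i+1}·y_i), indices taken mod 5.
A_1→A_2: (0)(5) − (2)(3) = -6
A_2→A_3: (2)(1) − (5)(5) = -23
A_3→A_4: (5)(-5) − (5)(1) = -30
A_4→A_5: (5)(-5) − (4)(-5) = -5
A_5→A_1: (4)(3) − (0)(-5) = 12
Σ = -52
Area = |Σ|/2 = 26.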